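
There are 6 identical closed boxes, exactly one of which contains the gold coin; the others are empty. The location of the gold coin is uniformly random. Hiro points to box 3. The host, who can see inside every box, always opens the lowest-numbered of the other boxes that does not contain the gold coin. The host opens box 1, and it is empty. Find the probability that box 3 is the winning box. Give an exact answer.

1/5

Condition on the true location of the gold coin.
If it is in box 1 (prior 1/6): the host opened box 1, so this case is ruled out; weight (1/6)·0 = 0.
If it is in any of boxes 2, 3, 4, 5, and 6 (prior 1/6 each): box 1 is the lowest-numbered option available, probability 1; weight (1/6)·1 = 1/6 each.
The weights sum to 5/6.
So P(the gold coin in box 3 | the host opened box 1) = (1/6) / (5/6) = 1/5.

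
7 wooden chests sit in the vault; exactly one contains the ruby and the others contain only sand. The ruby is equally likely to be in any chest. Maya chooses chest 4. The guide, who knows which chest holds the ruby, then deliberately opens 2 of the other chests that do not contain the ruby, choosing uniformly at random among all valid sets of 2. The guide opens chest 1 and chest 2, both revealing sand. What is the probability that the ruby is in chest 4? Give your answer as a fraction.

1/7

Condition on the true location of the ruby.
If it is in either of chests 1 and 2 (prior 1/7 each): that chest was opened and seen not to hold the prize — ruled out; weight (1/7)·0 = 0 each.
If it is in any of chests 3, 5, 6, and 7 (prior 1/7 each): the guide has 10 equally likely choices, so probability 1/10; weight (1/7)·(1/10) = 1/70 each.
If it is in chest 4 (prior 1/7): the guide has 15 equally likely choices, so probability 1/15; weight (1/7)·(1/15) = 1/105.
The weights sum to 1/15.
So P(the ruby in chest 4 | the guide opened chest 1 and chest 2) = (1/105) / (1/15) = 1/7.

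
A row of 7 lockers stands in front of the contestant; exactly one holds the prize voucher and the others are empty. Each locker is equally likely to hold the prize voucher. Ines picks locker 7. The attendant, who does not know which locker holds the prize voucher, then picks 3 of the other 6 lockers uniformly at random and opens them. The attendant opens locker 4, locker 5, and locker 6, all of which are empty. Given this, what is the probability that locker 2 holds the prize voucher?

Consider each possible location of the prize voucher in turn.
If it is in any of lockers 1, 2, 3, and 7 (prior 1/7 each): the attendant picks exactly this set with probability 1/20 regardless, and none is the prize; weight (1/7)·(1/20) = 1/140 each.
If it is in any of lockers 4, 5, and 6 (prior 1/7 each): that locker was opened and seen not to hold the prize — ruled out; weight (1/7)·0 = 0 each.
The weights sum to 1/35.
So P(the prize voucher in locker 2 | the attendant opened locker 4, locker 5, and locker 6) = (1/140) / (1/35) = 1/4.

1/4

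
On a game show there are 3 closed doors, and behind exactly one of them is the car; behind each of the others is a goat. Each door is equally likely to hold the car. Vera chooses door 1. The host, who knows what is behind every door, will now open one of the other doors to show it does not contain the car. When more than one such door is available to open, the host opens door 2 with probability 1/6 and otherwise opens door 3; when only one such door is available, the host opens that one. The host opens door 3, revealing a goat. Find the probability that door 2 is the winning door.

Condition on the true location of the car.
If it is behind door 1 (prior 1/3): door 2 is available but not opened, probability 5/6; weight (1/3)·(5/6) = 5/18.
If it is behind door 2 (prior 1/3): only door 3 is available, probability 1; weight (1/3)·1 = 1/3.
If it is behind door 3 (prior 1/3): the host opened door 3, so this case is ruled out; weight (1/3)·0 = 0.
The weights sum to 11/18.
So P(the car behind door 2 | the host opened door 3) = (1/3) / (11/18) = 6/11.

6/11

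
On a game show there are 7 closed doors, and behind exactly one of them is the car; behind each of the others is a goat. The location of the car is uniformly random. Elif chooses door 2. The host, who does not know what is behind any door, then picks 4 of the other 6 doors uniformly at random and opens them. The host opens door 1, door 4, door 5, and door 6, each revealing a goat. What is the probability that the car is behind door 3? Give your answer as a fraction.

1/3

Apply Bayes' rule, conditioning on where the car actually is.
If it is behind any of doors 1, 4, 5, and 6 (prior 1/7 each): that door was opened and seen not to hold the prize — ruled out; weight (1/7)·0 = 0 each.
If it is behind any of doors 2, 3, and 7 (prior 1/7 each): the host picks exactly this set with probability 1/15 regardless, and none is the prize; weight (1/7)·(1/15) = 1/105 each.
The weights sum to 1/35.
So P(the car behind door 3 | the host opened door 1, door 4, door 5, and door 6) = (1/105) / (1/35) = 1/3.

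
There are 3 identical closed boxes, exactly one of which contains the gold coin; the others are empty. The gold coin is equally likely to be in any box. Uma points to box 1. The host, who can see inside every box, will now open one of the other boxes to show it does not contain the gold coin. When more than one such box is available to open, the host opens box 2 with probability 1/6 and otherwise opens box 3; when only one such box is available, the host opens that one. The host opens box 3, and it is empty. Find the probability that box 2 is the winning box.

Condition on the true location of the gold coin.
If it is in box 1 (prior 1/3): box 2 is available but not opened, probability 5/6; weight (1/3)·(5/6) = 5/18.
If it is in box 2 (prior 1/3): only box 3 is available, probability 1; weight (1/3)·1 = 1/3.
If it is in box 3 (prior 1/3): the host opened box 3, so this case is ruled out; weight (1/3)·0 = 0.
The weights sum to 11/18.
So P(the gold coin in box 2 | the host opened box 3) = (1/3) / (11/18) = 6/11.

6/11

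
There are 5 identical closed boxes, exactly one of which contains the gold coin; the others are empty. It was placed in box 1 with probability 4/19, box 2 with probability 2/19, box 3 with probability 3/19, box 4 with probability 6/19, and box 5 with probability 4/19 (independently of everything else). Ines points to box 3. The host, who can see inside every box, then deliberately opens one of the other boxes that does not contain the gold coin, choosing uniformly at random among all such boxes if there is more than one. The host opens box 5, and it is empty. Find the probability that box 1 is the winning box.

16/57

Consider each possible location of the gold coin in turn.
If it is in box 1 (prior 4/19): the host has 3 equally likely choices, so probability 1/3; weight (4/19)·(1/3) = 4/57.
If it is in box 2 (prior 2/19): the host has 3 equally likely choices, so probability 1/3; weight (2/19)·(1/3) = 2/57.
If it is in box 3 (prior 3/19): the host has 4 equally likely choices, so probability 1/4; weight (3/19)·(1/4) = 3/76.
If it is in box 4 (prior 6/19): the host has 3 equally likely choices, so probability 1/3; weight (6/19)·(1/3) = 2/19.
If it is in box 5 (prior 4/19): the host opened box 5, so this case is ruled out; weight (4/19)·0 = 0.
The weights sum to 1/4.
So P(the gold coin in box 1 | the host opened box 5) = (4/57) / (1/4) = 16/57.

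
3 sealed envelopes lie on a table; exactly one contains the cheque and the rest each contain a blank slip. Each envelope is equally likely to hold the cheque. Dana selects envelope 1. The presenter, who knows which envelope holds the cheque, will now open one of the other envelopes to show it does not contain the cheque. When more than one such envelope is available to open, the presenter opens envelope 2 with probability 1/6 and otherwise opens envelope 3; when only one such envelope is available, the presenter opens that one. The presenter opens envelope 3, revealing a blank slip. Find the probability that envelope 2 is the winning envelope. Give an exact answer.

Consider each possible location of the cheque in turn.
If it is in envelope 1 (prior 1/3): envelope 2 is available but not opened, probability 5/6; weight (1/3)·(5/6) = 5/18.
If it is in envelope 2 (prior 1/3): only envelope 3 is available, probability 1; weight (1/3)·1 = 1/3.
If it is in envelope 3 (prior 1/3): the presenter opened envelope 3, so this case is ruled out; weight (1/3)·0 = 0.
The weights sum to 11/18.
So P(the cheque in envelope 2 | the presenter opened envelope 3) = (1/3) / (11/18) = 6/11.

6/11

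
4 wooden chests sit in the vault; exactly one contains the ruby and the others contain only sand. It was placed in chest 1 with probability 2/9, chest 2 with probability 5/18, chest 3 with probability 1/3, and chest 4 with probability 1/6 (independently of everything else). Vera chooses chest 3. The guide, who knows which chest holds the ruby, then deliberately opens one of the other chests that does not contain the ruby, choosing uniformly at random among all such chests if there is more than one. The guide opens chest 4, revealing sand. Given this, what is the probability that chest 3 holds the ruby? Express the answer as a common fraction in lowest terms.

4/13

Consider each possible location of the ruby in turn.
If it is in chest 1 (prior 2/9): the guide has 2 equally likely choices, so probability 1/2; weight (2/9)·(1/2) = 1/9.
If it is in chest 2 (prior 5/18): the guide has 2 equally likely choices, so probability 1/2; weight (5/18)·(1/2) = 5/36.
If it is in chest 3 (prior 1/3): the guide has 3 equally likely choices, so probability 1/3; weight (1/3)·(1/3) = 1/9.
If it is in chest 4 (prior 1/6): the guide opened chest 4, so this case is ruled out; weight (1/6)·0 = 0.
The weights sum to 13/36.
So P(the ruby in chest 3 | the guide opened chest 4) = (1/9) / (13/36) = 4/13.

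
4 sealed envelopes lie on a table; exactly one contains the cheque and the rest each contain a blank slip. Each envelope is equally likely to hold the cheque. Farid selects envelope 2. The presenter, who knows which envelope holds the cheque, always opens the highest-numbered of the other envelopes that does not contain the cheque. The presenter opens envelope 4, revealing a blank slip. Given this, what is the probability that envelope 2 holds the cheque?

Condition on the true location of the cheque.
If it is in any of envelopes 1, 2, and 3 (prior 1/4 each): envelope 4 is the highest-numbered option available, probability 1; weight (1/4)·1 = 1/4 each.
If it is in envelope 4 (prior 1/4): the presenter opened envelope 4, so this case is ruled out; weight (1/4)·0 = 0.
The weights sum to 3/4.
So P(the cheque in envelope 2 | the presenter opened envelope 4) = (1/4) / (3/4) = 1/3.

1/3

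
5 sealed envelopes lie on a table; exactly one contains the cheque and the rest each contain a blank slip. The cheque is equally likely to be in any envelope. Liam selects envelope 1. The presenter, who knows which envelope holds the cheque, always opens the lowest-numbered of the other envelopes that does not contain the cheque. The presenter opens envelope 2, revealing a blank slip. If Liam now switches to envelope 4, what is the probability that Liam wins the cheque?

1/4

Apply Bayes' rule, conditioning on where the cheque actually is.
If it is in any of envelopes 1, 3, 4, and 5 (prior 1/5 each): envelope 2 is the lowest-numbered option available, probability 1; weight (1/5)·1 = 1/5 each.
If it is in envelope 2 (prior 1/5): the presenter opened envelope 2, so this case is ruled out; weight (1/5)·0 = 0.
The weights sum to 4/5.
So P(the cheque in envelope 4 | the presenter opened envelope 2) = (1/5) / (4/5) = 1/4.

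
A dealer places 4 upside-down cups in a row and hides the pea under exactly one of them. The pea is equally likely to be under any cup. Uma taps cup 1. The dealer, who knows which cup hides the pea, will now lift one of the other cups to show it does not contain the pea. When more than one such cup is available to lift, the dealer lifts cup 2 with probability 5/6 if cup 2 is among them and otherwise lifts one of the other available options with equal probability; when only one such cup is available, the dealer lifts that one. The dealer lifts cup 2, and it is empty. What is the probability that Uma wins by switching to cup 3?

1/3

Condition on the true location of the pea.
If it is under any of cups 1, 3, and 4 (prior 1/4 each): cup 2 is available, opened with probability 5/6; weight (1/4)·(5/6) = 5/24 each.
If it is under cup 2 (prior 1/4): the dealer opened cup 2, so this case is ruled out; weight (1/4)·0 = 0.
The weights sum to 5/8.
So P(the pea under cup 3 | the dealer opened cup 2) = (5/24) / (5/8) = 1/3.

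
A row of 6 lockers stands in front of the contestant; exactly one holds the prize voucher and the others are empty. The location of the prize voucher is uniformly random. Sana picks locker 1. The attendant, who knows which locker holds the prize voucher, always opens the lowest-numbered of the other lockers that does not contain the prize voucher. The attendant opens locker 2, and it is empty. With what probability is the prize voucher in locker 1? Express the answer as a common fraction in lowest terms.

Consider each possible location of the prize voucher in turn.
If it is in any of lockers 1, 3, 4, 5, and 6 (prior 1/6 each): locker 2 is the lowest-numbered option available, probability 1; weight (1/6)·1 = 1/6 each.
If it is in locker 2 (prior 1/6): the attendant opened locker 2, so this case is ruled out; weight (1/6)·0 = 0.
The weights sum to 5/6.
So P(the prize voucher in locker 1 | the attendant opened locker 2) = (1/6) / (5/6) = 1/5.

1/5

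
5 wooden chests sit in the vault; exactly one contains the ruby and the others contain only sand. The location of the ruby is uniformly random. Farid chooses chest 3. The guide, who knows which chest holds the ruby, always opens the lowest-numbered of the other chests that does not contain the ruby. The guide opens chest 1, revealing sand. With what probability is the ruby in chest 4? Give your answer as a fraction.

1/4

Consider each possible location of the ruby in turn.
If it is in chest 1 (prior 1/5): the guide opened chest 1, so this case is ruled out; weight (1/5)·0 = 0.
If it is in any of chests 2, 3, 4, and 5 (prior 1/5 each): chest 1 is the lowest-numbered option available, probability 1; weight (1/5)·1 = 1/5 each.
The weights sum to 4/5.
So P(the ruby in chest 4 | the guide opened chest 1) = (1/5) / (4/5) = 1/4.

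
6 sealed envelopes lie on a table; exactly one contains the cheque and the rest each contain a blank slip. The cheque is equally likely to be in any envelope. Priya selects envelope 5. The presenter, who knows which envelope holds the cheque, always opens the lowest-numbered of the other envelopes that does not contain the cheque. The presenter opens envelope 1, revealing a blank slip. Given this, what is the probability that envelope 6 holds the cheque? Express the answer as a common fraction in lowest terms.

Apply Bayes' rule, conditioning on where the cheque actually is.
If it is in envelope 1 (prior 1/6): the presenter opened envelope 1, so this case is ruled out; weight (1/6)·0 = 0.
If it is in any of envelopes 2, 3, 4, 5, and 6 (prior 1/6 each): envelope 1 is the lowest-numbered option available, probability 1; weight (1/6)·1 = 1/6 each.
The weights sum to 5/6.
So P(the cheque in envelope 6 | the presenter opened envelope 1) = (1/6) / (5/6) = 1/5.

1/5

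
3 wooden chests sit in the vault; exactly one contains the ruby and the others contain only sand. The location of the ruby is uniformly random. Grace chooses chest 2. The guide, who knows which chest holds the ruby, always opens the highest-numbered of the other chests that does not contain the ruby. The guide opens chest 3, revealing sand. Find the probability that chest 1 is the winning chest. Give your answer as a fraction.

Consider each possible location of the ruby in turn.
If it is in either of chests 1 and 2 (prior 1/3 each): chest 3 is the highest-numbered option available, probability 1; weight (1/3)·1 = 1/3 each.
If it is in chest 3 (prior 1/3): the guide opened chest 3, so this case is ruled out; weight (1/3)·0 = 0.
The weights sum to 2/3.
So P(the ruby in chest 1 | the guide opened chest 3) = (1/3) / (2/3) = 1/2.

1/2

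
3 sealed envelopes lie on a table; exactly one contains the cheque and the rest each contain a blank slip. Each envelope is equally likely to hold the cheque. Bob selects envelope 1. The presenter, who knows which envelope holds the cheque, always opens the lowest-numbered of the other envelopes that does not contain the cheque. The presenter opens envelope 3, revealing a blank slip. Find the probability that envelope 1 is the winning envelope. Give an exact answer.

Apply Bayes' rule, conditioning on where the cheque actually is.
If it is in envelope 1 (prior 1/3): the presenter would have opened envelope 2 instead, probability 0; weight (1/3)·0 = 0.
If it is in envelope 2 (prior 1/3): envelope 3 is the lowest-numbered option available, probability 1; weight (1/3)·1 = 1/3.
If it is in envelope 3 (prior 1/3): the presenter opened envelope 3, so this case is ruled out; weight (1/3)·0 = 0.
The weights sum to 1/3.
So P(the cheque in envelope 1 | the presenter opened envelope 3) = 0 / (1/3) = 0.

0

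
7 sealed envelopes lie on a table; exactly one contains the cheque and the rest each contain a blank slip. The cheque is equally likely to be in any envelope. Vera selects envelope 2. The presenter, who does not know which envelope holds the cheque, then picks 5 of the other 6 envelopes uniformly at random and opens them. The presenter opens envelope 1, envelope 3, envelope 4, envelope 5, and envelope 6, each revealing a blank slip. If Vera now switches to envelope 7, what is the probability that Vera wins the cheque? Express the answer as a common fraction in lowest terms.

Condition on the true location of the cheque.
If it is in any of envelopes 1, 3, 4, 5, and 6 (prior 1/7 each): that envelope was opened and seen not to hold the prize — ruled out; weight (1/7)·0 = 0 each.
If it is in either of envelopes 2 and 7 (prior 1/7 each): the presenter picks exactly this set with probability 1/6 regardless, and none is the prize; weight (1/7)·(1/6) = 1/42 each.
The weights sum to 1/21.
So P(the cheque in envelope 7 | the presenter opened envelope 1, envelope 3, envelope 4, envelope 5, and envelope 6) = (1/42) / (1/21) = 1/2.

1/2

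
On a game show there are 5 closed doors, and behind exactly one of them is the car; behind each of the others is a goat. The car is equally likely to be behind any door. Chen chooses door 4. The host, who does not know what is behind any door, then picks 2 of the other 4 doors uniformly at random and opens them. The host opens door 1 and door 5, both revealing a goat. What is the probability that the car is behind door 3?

Condition on the true location of the car.
If it is behind either of doors 1 and 5 (prior 1/5 each): that door was opened and seen not to hold the prize — ruled out; weight (1/5)·0 = 0 each.
If it is behind any of doors 2, 3, and 4 (prior 1/5 each): the host picks exactly this set with probability 1/6 regardless, and none is the prize; weight (1/5)·(1/6) = 1/30 each.
The weights sum to 1/10.
So P(the car behind door 3 | the host opened door 1 and door 5) = (1/30) / (1/10) = 1/3.

1/3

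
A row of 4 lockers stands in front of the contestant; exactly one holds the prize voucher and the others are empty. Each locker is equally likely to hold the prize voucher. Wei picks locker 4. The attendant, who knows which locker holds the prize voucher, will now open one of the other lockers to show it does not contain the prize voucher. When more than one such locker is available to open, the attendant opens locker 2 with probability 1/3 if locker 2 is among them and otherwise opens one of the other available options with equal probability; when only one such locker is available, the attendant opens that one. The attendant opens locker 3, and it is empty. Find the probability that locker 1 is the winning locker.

4/9

Condition on the true location of the prize voucher.
If it is in locker 1 (prior 1/4): locker 2 is available but not opened, probability 2/3; weight (1/4)·(2/3) = 1/6.
If it is in locker 2 (prior 1/4): locker 2 holds the prize so is unavailable; the attendant chooses uniformly among the 2 others, probability 1/2; weight (1/4)·(1/2) = 1/8.
If it is in locker 3 (prior 1/4): the attendant opened locker 3, so this case is ruled out; weight (1/4)·0 = 0.
If it is in locker 4 (prior 1/4): locker 2 is available but not opened; locker 3 gets probability (1 − 1/3)/2 = 1/3; weight (1/4)·(1/3) = 1/12.
The weights sum to 3/8.
So P(the prize voucher in locker 1 | the attendant opened locker 3) = (1/6) / (3/8) = 4/9.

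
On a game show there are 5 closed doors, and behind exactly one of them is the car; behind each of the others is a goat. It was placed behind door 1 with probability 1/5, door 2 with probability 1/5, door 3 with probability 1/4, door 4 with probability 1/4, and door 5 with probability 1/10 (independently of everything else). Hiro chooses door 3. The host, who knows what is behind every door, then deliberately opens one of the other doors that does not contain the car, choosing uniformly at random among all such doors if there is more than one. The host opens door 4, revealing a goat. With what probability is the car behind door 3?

3/11

Apply Bayes' rule, conditioning on where the car actually is.
If it is behind either of doors 1 and 2 (prior 1/5 each): the host has 3 equally likely choices, so probability 1/3; weight (1/5)·(1/3) = 1/15 each.
If it is behind door 3 (prior 1/4): the host has 4 equally likely choices, so probability 1/4; weight (1/4)·(1/4) = 1/16.
If it is behind door 4 (prior 1/4): the host opened door 4, so this case is ruled out; weight (1/4)·0 = 0.
If it is behind door 5 (prior 1/10): the host has 3 equally likely choices, so probability 1/3; weight (1/10)·(1/3) = 1/30.
The weights sum to 11/48.
So P(the car behind door 3 | the host opened door 4) = (1/16) / (11/48) = 3/11.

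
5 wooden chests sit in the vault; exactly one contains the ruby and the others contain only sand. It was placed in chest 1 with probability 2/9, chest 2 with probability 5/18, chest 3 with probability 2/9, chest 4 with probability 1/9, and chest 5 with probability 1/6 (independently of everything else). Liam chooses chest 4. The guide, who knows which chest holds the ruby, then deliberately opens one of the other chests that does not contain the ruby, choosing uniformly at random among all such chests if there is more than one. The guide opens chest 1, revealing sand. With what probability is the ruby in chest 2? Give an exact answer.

Condition on the true location of the ruby.
If it is in chest 1 (prior 2/9): the guide opened chest 1, so this case is ruled out; weight (2/9)·0 = 0.
If it is in chest 2 (prior 5/18): the guide has 3 equally likely choices, so probability 1/3; weight (5/18)·(1/3) = 5/54.
If it is in chest 3 (prior 2/9): the guide has 3 equally likely choices, so probability 1/3; weight (2/9)·(1/3) = 2/27.
If it is in chest 4 (prior 1/9): the guide has 4 equally likely choices, so probability 1/4; weight (1/9)·(1/4) = 1/36.
If it is in chest 5 (prior 1/6): the guide has 3 equally likely choices, so probability 1/3; weight (1/6)·(1/3) = 1/18.
The weights sum to 1/4.
So P(the ruby in chest 2 | the guide opened chest 1) = (5/54) / (1/4) = 10/27.

10/27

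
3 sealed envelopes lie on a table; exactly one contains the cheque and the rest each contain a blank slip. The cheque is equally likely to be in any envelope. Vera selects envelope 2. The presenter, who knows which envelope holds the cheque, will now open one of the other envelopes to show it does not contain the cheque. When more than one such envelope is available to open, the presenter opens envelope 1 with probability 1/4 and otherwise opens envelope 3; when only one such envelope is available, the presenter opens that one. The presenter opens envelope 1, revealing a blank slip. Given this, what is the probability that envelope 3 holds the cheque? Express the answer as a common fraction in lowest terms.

Condition on the true location of the cheque.
If it is in envelope 1 (prior 1/3): the presenter opened envelope 1, so this case is ruled out; weight (1/3)·0 = 0.
If it is in envelope 2 (prior 1/3): envelope 1 is available, opened with probability 1/4; weight (1/3)·(1/4) = 1/12.
If it is in envelope 3 (prior 1/3): only envelope 1 is available, probability 1; weight (1/3)·1 = 1/3.
The weights sum to 5/12.
So P(the cheque in envelope 3 | the presenter opened envelope 1) = (1/3) / (5/12) = 4/5.

4/5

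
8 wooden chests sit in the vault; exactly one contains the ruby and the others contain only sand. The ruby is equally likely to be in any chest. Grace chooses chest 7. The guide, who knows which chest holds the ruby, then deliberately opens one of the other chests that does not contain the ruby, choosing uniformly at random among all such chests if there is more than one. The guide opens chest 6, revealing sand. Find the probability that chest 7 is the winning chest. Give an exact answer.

Condition on the true location of the ruby.
If it is in any of chests 1, 2, 3, 4, 5, and 8 (prior 1/8 each): the guide has 6 equally likely choices, so probability 1/6; weight (1/8)·(1/6) = 1/48 each.
If it is in chest 6 (prior 1/8): the guide opened chest 6, so this case is ruled out; weight (1/8)·0 = 0.
If it is in chest 7 (prior 1/8): the guide has 7 equally likely choices, so probability 1/7; weight (1/8)·(1/7) = 1/56.
The weights sum to 1/7.
So P(the ruby in chest 7 | the guide opened chest 6) = (1/56) / (1/7) = 1/8.

1/8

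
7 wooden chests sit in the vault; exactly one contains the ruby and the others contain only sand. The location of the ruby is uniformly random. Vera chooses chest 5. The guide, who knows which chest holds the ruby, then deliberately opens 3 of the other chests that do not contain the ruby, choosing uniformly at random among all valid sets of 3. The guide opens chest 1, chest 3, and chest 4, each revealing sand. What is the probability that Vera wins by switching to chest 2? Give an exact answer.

2/7

Apply Bayes' rule, conditioning on where the ruby actually is.
If it is in any of chests 1, 3, and 4 (prior 1/7 each): that chest was opened and seen not to hold the prize — ruled out; weight (1/7)·0 = 0 each.
If it is in any of chests 2, 6, and 7 (prior 1/7 each): the guide has 10 equally likely choices, so probability 1/10; weight (1/7)·(1/10) = 1/70 each.
If it is in chest 5 (prior 1/7): the guide has 20 equally likely choices, so probability 1/20; weight (1/7)·(1/20) = 1/140.
The weights sum to 1/20.
So P(the ruby in chest 2 | the guide opened chest 1, chest 3, and chest 4) = (1/70) / (1/20) = 2/7.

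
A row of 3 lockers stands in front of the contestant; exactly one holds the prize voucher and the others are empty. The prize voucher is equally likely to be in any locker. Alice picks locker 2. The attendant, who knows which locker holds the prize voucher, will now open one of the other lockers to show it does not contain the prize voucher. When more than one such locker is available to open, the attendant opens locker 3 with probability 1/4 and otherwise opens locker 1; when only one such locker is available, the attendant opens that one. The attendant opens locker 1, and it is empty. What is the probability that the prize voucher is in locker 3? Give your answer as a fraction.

4/7

Consider each possible location of the prize voucher in turn.
If it is in locker 1 (prior 1/3): the attendant opened locker 1, so this case is ruled out; weight (1/3)·0 = 0.
If it is in locker 2 (prior 1/3): locker 3 is available but not opened, probability 3/4; weight (1/3)·(3/4) = 1/4.
If it is in locker 3 (prior 1/3): only locker 1 is available, probability 1; weight (1/3)·1 = 1/3.
The weights sum to 7/12.
So P(the prize voucher in locker 3 | the attendant opened locker 1) = (1/3) / (7/12) = 4/7.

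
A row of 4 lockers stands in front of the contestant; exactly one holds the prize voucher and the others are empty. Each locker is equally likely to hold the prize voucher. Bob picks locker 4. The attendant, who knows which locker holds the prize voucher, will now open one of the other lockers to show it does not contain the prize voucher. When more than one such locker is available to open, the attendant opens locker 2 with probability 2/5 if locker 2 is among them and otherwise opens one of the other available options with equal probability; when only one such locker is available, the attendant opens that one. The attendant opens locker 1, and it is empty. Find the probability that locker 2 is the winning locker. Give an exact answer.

Condition on the true location of the prize voucher.
If it is in locker 1 (prior 1/4): the attendant opened locker 1, so this case is ruled out; weight (1/4)·0 = 0.
If it is in locker 2 (prior 1/4): locker 2 holds the prize so is unavailable; the attendant chooses uniformly among the 2 others, probability 1/2; weight (1/4)·(1/2) = 1/8.
If it is in locker 3 (prior 1/4): locker 2 is available but not opened, probability 3/5; weight (1/4)·(3/5) = 3/20.
If it is in locker 4 (prior 1/4): locker 2 is available but not opened; locker 1 gets probability (1 − 2/5)/2 = 3/10; weight (1/4)·(3/10) = 3/40.
The weights sum to 7/20.
So P(the prize voucher in locker 2 | the attendant opened locker 1) = (1/8) / (7/20) = 5/14.

5/14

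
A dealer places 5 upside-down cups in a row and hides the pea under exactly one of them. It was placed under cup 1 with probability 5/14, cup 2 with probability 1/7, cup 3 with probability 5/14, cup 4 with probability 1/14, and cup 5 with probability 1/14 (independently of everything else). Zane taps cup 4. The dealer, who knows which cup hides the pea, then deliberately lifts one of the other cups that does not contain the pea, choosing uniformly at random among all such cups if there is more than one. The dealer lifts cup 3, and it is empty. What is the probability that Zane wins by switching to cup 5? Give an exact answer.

Consider each possible location of the pea in turn.
If it is under cup 1 (prior 5/14): the dealer has 3 equally likely choices, so probability 1/3; weight (5/14)·(1/3) = 5/42.
If it is under cup 2 (prior 1/7): the dealer has 3 equally likely choices, so probability 1/3; weight (1/7)·(1/3) = 1/21.
If it is under cup 3 (prior 5/14): the dealer opened cup 3, so this case is ruled out; weight (5/14)·0 = 0.
If it is under cup 4 (prior 1/14): the dealer has 4 equally likely choices, so probability 1/4; weight (1/14)·(1/4) = 1/56.
If it is under cup 5 (prior 1/14): the dealer has 3 equally likely choices, so probability 1/3; weight (1/14)·(1/3) = 1/42.
The weights sum to 5/24.
So P(the pea under cup 5 | the dealer opened cup 3) = (1/42) / (5/24) = 4/35.

4/35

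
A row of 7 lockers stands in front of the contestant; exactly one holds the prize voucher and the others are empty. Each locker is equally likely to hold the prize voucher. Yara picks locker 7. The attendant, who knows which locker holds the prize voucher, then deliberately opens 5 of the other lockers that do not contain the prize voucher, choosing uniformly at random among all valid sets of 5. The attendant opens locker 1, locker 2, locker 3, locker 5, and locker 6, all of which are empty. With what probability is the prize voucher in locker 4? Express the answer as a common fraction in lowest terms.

Apply Bayes' rule, conditioning on where the prize voucher actually is.
If it is in any of lockers 1, 2, 3, 5, and 6 (prior 1/7 each): that locker was opened and seen not to hold the prize — ruled out; weight (1/7)·0 = 0 each.
If it is in locker 4 (prior 1/7): the attendant has no choice, probability 1; weight (1/7)·1 = 1/7.
If it is in locker 7 (prior 1/7): the attendant has 6 equally likely choices, so probability 1/6; weight (1/7)·(1/6) = 1/42.
The weights sum to 1/6.
So P(the prize voucher in locker 4 | the attendant opened locker 1, locker 2, locker 3, locker 5, and locker 6) = (1/7) / (1/6) = 6/7.

6/7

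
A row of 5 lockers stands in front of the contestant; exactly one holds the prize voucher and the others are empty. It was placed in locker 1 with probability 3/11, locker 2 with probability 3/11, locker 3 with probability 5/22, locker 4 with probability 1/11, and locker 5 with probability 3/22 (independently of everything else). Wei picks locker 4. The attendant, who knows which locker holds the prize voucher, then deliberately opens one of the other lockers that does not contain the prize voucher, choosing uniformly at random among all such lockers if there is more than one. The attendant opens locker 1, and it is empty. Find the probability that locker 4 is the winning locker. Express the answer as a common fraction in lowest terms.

Condition on the true location of the prize voucher.
If it is in locker 1 (prior 3/11): the attendant opened locker 1, so this case is ruled out; weight (3/11)·0 = 0.
If it is in locker 2 (prior 3/11): the attendant has 3 equally likely choices, so probability 1/3; weight (3/11)·(1/3) = 1/11.
If it is in locker 3 (prior 5/22): the attendant has 3 equally likely choices, so probability 1/3; weight (5/22)·(1/3) = 5/66.
If it is in locker 4 (prior 1/11): the attendant has 4 equally likely choices, so probability 1/4; weight (1/11)·(1/4) = 1/44.
If it is in locker 5 (prior 3/22): the attendant has 3 equally likely choices, so probability 1/3; weight (3/22)·(1/3) = 1/22.
The weights sum to 31/132.
So P(the prize voucher in locker 4 | the attendant opened locker 1) = (1/44) / (31/132) = 3/31.

3/31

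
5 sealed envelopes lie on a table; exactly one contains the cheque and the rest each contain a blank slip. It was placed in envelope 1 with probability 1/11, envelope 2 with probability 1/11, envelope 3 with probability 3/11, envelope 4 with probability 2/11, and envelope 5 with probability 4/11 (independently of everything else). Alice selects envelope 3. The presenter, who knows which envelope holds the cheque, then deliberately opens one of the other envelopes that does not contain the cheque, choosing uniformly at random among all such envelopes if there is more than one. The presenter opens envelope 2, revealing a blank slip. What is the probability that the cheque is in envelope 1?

Apply Bayes' rule, conditioning on where the cheque actually is.
If it is in envelope 1 (prior 1/11): the presenter has 3 equally likely choices, so probability 1/3; weight (1/11)·(1/3) = 1/33.
If it is in envelope 2 (prior 1/11): the presenter opened envelope 2, so this case is ruled out; weight (1/11)·0 = 0.
If it is in envelope 3 (prior 3/11): the presenter has 4 equally likely choices, so probability 1/4; weight (3/11)·(1/4) = 3/44.
If it is in envelope 4 (prior 2/11): the presenter has 3 equally likely choices, so probability 1/3; weight (2/11)·(1/3) = 2/33.
If it is in envelope 5 (prior 4/11): the presenter has 3 equally likely choices, so probability 1/3; weight (4/11)·(1/3) = 4/33.
The weights sum to 37/132.
So P(the cheque in envelope 1 | the presenter opened envelope 2) = (1/33) / (37/132) = 4/37.

4/37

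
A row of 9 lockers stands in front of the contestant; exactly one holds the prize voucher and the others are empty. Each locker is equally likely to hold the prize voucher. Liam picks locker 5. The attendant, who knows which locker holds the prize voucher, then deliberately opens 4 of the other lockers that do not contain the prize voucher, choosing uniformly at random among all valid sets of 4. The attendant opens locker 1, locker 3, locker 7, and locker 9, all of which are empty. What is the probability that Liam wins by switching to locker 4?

2/9

Condition on the true location of the prize voucher.
If it is in any of lockers 1, 3, 7, and 9 (prior 1/9 each): that locker was opened and seen not to hold the prize — ruled out; weight (1/9)·0 = 0 each.
If it is in any of lockers 2, 4, 6, and 8 (prior 1/9 each): the attendant has 35 equally likely choices, so probability 1/35; weight (1/9)·(1/35) = 1/315 each.
If it is in locker 5 (prior 1/9): the attendant has 70 equally likely choices, so probability 1/70; weight (1/9)·(1/70) = 1/630.
The weights sum to 1/70.
So P(the prize voucher in locker 4 | the attendant opened locker 1, locker 3, locker 7, and locker 9) = (1/315) / (1/70) = 2/9.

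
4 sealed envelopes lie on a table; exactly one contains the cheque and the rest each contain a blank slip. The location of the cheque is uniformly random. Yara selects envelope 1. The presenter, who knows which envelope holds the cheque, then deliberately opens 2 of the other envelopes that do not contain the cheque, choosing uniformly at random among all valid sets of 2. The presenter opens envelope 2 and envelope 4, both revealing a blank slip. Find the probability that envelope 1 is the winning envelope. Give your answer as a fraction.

1/4

Consider each possible location of the cheque in turn.
If it is in envelope 1 (prior 1/4): the presenter has 3 equally likely choices, so probability 1/3; weight (1/4)·(1/3) = 1/12.
If it is in either of envelopes 2 and 4 (prior 1/4 each): that envelope was opened and seen not to hold the prize — ruled out; weight (1/4)·0 = 0 each.
If it is in envelope 3 (prior 1/4): the presenter has no choice, probability 1; weight (1/4)·1 = 1/4.
The weights sum to 1/3.
So P(the cheque in envelope 1 | the presenter opened envelope 2 and envelope 4) = (1/12) / (1/3) = 1/4.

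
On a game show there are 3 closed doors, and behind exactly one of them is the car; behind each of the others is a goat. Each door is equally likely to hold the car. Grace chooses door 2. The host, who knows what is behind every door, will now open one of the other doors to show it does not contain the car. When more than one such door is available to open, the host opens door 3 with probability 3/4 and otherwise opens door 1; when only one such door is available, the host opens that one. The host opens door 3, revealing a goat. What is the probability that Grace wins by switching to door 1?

4/7

Apply Bayes' rule, conditioning on where the car actually is.
If it is behind door 1 (prior 1/3): only door 3 is available, probability 1; weight (1/3)·1 = 1/3.
If it is behind door 2 (prior 1/3): door 3 is available, opened with probability 3/4; weight (1/3)·(3/4) = 1/4.
If it is behind door 3 (prior 1/3): the host opened door 3, so this case is ruled out; weight (1/3)·0 = 0.
The weights sum to 7/12.
So P(the car behind door 1 | the host opened door 3) = (1/3) / (7/12) = 4/7.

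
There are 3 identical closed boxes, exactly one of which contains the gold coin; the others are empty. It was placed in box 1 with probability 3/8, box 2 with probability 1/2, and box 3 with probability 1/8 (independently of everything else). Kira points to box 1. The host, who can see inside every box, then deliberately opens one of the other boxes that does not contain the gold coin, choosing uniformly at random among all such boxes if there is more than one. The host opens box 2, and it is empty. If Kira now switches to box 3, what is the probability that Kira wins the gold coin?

2/5

Condition on the true location of the gold coin.
If it is in box 1 (prior 3/8): the host has 2 equally likely choices, so probability 1/2; weight (3/8)·(1/2) = 3/16.
If it is in box 2 (prior 1/2): the host opened box 2, so this case is ruled out; weight (1/2)·0 = 0.
If it is in box 3 (prior 1/8): the host has no choice, probability 1; weight (1/8)·1 = 1/8.
The weights sum to 5/16.
So P(the gold coin in box 3 | the host opened box 2) = (1/8) / (5/16) = 2/5.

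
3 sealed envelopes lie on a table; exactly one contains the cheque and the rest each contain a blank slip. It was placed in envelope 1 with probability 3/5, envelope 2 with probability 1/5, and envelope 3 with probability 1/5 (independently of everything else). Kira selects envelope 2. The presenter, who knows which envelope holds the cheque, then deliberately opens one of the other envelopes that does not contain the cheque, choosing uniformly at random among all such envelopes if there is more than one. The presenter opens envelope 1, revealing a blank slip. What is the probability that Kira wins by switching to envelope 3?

2/3

Apply Bayes' rule, conditioning on where the cheque actually is.
If it is in envelope 1 (prior 3/5): the presenter opened envelope 1, so this case is ruled out; weight (3/5)·0 = 0.
If it is in envelope 2 (prior 1/5): the presenter has 2 equally likely choices, so probability 1/2; weight (1/5)·(1/2) = 1/10.
If it is in envelope 3 (prior 1/5): the presenter has no choice, probability 1; weight (1/5)·1 = 1/5.
The weights sum to 3/10.
So P(the cheque in envelope 3 | the presenter opened envelope 1) = (1/5) / (3/10) = 2/3.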